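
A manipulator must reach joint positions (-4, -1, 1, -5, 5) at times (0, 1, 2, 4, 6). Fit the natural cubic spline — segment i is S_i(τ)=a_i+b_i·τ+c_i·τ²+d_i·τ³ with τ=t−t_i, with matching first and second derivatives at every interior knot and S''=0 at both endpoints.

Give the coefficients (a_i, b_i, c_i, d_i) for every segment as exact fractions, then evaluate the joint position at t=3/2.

  seg 0: a=-4 b=41/14 c=0 d=1/14
  seg 1: a=-1 b=22/7 c=3/14 d=-19/14
  seg 2: a=1 b=-1/2 c=-27/7 d=73/56
  seg 3: a=-5 b=-2/7 c=111/28 d=-37/56
S(3/2) = 51/112

Δ: Δ0=3, Δ1=2, Δ2=-3, Δ3=5
row 1: diag=4, rhs=-6; c'=1/4, d'=-3/2
row 2: denom=6−1·1/4=23/4; d'=(-30−1·-3/2)/(23/4)=-114/23
row 3: denom=8−2·8/23=168/23; d'=(48−2·-114/23)/(168/23)=111/14
back: M3=111/14
back: M2=-114/23−8/23·111/14=-54/7
back: M1=-3/2−1/4·-54/7=3/7
M: M0=0, M1=3/7, M2=-54/7, M3=111/14, M4=0
seg 0: a=-4, c=M0/2=0, d=(M1−M0)/(6·1)=1/14, b=Δ0−h0·(2M0+M1)/6=41/14
seg 1: a=-1, c=M1/2=3/14, d=(M2−M1)/(6·1)=-19/14, b=Δ1−h1·(2M1+M2)/6=22/7
seg 2: a=1, c=M2/2=-27/7, d=(M3−M2)/(6·2)=73/56, b=Δ2−h2·(2M2+M3)/6=-1/2
seg 3: a=-5, c=M3/2=111/28, d=(M4−M3)/(6·2)=-37/56, b=Δ3−h3·(2M3+M4)/6=-2/7
t_q=3/2 → seg 1, τ=1/2; S=-1+22/7·τ+3/14·τ²+-19/14·τ³=51/112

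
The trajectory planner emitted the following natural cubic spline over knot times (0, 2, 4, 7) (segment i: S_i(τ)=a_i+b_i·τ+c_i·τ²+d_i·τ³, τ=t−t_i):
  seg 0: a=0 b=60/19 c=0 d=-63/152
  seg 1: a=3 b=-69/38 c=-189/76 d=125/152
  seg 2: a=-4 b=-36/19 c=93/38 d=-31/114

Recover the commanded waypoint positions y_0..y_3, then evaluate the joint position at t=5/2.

y_0 = S_0(0) = a_0 = 0
y_1 = S_1(0) = a_1 = 3
y_2 = S_2(0) = a_2 = -4
y_3 = S_2(3) = 5
t_q=5/2 is in segment 1 (τ=1/2); S_1(τ)=1913/1216

y_0=0 y_1=3 y_2=-4 y_3=5
S(5/2) = 1913/1216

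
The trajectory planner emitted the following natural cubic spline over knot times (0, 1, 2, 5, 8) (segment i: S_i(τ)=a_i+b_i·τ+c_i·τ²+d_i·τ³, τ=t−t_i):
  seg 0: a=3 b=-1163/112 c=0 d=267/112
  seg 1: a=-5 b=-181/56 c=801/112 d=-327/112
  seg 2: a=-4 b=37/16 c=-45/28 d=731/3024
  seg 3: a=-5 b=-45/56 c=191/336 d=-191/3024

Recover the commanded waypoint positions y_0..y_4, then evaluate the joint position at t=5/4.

y_0 = S_0(0) = a_0 = 3
y_1 = S_1(0) = a_1 = -5
y_2 = S_2(0) = a_2 = -4
y_3 = S_3(0) = a_3 = -5
y_4 = S_3(3) = -4
t_q=5/4 is in segment 1 (τ=1/4); S_1(τ)=-38755/7168

y_0=3 y_1=-5 y_2=-4 y_3=-5 y_4=-4
S(5/4) = -38755/7168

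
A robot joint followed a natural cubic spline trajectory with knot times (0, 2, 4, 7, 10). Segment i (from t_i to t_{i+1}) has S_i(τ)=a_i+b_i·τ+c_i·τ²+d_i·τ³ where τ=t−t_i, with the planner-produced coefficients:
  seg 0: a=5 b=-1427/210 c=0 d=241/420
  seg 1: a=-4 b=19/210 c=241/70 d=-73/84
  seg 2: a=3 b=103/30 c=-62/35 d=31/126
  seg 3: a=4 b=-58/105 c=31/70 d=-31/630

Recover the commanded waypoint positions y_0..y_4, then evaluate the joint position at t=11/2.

y_0=5 y_1=-4 y_2=3 y_3=4 y_4=5
S(11/2) = 2797/560

y_0 = S_0(0) = a_0 = 5
y_1 = S_1(0) = a_1 = -4
y_2 = S_2(0) = a_2 = 3
y_3 = S_3(0) = a_3 = 4
y_4 = S_3(3) = 5
t_q=11/2 is in segment 2 (τ=3/2); S_2(τ)=2797/560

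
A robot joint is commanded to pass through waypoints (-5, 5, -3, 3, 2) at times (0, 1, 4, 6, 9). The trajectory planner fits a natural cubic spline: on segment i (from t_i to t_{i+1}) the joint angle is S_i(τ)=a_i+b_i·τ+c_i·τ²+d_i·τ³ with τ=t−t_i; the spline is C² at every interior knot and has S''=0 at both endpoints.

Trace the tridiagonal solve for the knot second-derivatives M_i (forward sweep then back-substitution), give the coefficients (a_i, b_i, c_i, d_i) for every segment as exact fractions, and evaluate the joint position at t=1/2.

  seg 0: a=-5 b=4093/339 c=0 d=-703/339
  seg 1: a=5 b=1984/339 c=-703/113 d=3439/3051
  seg 2: a=-3 b=-353/339 c=1330/339 d=-215/226
  seg 3: a=3 b=1097/339 c=-605/339 d=605/3051
S(1/2) = 703/904

Δ: Δ0=10, Δ1=-8/3, Δ2=3, Δ3=-1/3
row 1: diag=8, rhs=-76; c'=3/8, d'=-19/2
row 2: denom=10−3·3/8=71/8; d'=(34−3·-19/2)/(71/8)=500/71
row 3: denom=10−2·16/71=678/71; d'=(-20−2·500/71)/(678/71)=-1210/339
back: M3=-1210/339
back: M2=500/71−16/71·-1210/339=2660/339
back: M1=-19/2−3/8·2660/339=-1406/113
M: M0=0, M1=-1406/113, M2=2660/339, M3=-1210/339, M4=0
seg 0: a=-5, c=M0/2=0, d=(M1−M0)/(6·1)=-703/339, b=Δ0−h0·(2M0+M1)/6=4093/339
seg 1: a=5, c=M1/2=-703/113, d=(M2−M1)/(6·3)=3439/3051, b=Δ1−h1·(2M1+M2)/6=1984/339
seg 2: a=-3, c=M2/2=1330/339, d=(M3−M2)/(6·2)=-215/226, b=Δ2−h2·(2M2+M3)/6=-353/339
seg 3: a=3, c=M3/2=-605/339, d=(M4−M3)/(6·3)=605/3051, b=Δ3−h3·(2M3+M4)/6=1097/339
t_q=1/2 → seg 0, τ=1/2; S=-5+4093/339·τ+0·τ²+-703/339·τ³=703/904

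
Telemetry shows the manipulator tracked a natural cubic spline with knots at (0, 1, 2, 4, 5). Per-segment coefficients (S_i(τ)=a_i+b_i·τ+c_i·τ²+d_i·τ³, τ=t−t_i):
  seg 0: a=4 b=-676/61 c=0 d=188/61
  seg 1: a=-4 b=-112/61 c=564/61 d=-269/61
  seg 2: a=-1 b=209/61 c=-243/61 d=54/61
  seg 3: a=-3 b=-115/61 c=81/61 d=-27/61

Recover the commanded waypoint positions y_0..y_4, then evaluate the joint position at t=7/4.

y_0=4 y_1=-4 y_2=-1 y_3=-3 y_4=-4
S(7/4) = -7951/3904

y_0 = S_0(0) = a_0 = 4
y_1 = S_1(0) = a_1 = -4
y_2 = S_2(0) = a_2 = -1
y_3 = S_3(0) = a_3 = -3
y_4 = S_3(1) = -4
t_q=7/4 is in segment 1 (τ=3/4); S_1(τ)=-7951/3904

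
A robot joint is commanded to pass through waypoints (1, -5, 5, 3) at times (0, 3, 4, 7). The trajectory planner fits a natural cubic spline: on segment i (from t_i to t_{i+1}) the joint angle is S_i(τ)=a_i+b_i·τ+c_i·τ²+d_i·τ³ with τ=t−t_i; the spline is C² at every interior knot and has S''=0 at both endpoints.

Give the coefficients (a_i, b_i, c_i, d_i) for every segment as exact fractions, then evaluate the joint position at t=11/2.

  seg 0: a=1 b=-446/63 c=0 d=320/567
  seg 1: a=-5 b=514/63 c=320/63 d=-68/21
  seg 2: a=5 b=542/63 c=-292/63 d=292/567
S(11/2) = 129/14

Δ: Δ0=-2, Δ1=10, Δ2=-2/3
row 1: diag=8, rhs=72; c'=1/8, d'=9
row 2: denom=8−1·1/8=63/8; d'=(-64−1·9)/(63/8)=-584/63
back: M2=-584/63
back: M1=9−1/8·-584/63=640/63
M: M0=0, M1=640/63, M2=-584/63, M3=0
seg 0: a=1, c=M0/2=0, d=(M1−M0)/(6·3)=320/567, b=Δ0−h0·(2M0+M1)/6=-446/63
seg 1: a=-5, c=M1/2=320/63, d=(M2−M1)/(6·1)=-68/21, b=Δ1−h1·(2M1+M2)/6=514/63
seg 2: a=5, c=M2/2=-292/63, d=(M3−M2)/(6·3)=292/567, b=Δ2−h2·(2M2+M3)/6=542/63
t_q=11/2 → seg 2, τ=3/2; S=5+542/63·τ+-292/63·τ²+292/567·τ³=129/14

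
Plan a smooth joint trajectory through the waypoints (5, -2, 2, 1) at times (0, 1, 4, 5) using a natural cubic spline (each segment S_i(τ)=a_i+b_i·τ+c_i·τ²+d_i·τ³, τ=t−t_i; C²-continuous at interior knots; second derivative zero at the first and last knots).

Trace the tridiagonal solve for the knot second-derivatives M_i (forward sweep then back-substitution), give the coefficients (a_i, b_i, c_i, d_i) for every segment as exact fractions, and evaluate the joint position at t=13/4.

Δ: Δ0=-7, Δ1=4/3, Δ2=-1
row 1: diag=8, rhs=50; c'=3/8, d'=25/4
row 2: denom=8−3·3/8=55/8; d'=(-14−3·25/4)/(55/8)=-262/55
back: M2=-262/55
back: M1=25/4−3/8·-262/55=442/55
M: M0=0, M1=442/55, M2=-262/55, M3=0
seg 0: a=5, c=M0/2=0, d=(M1−M0)/(6·1)=221/165, b=Δ0−h0·(2M0+M1)/6=-1376/165
seg 1: a=-2, c=M1/2=221/55, d=(M2−M1)/(6·3)=-32/45, b=Δ1−h1·(2M1+M2)/6=-713/165
seg 2: a=2, c=M2/2=-131/55, d=(M3−M2)/(6·1)=131/165, b=Δ2−h2·(2M2+M3)/6=97/165
t_q=13/4 → seg 1, τ=9/4; S=-2+-713/165·τ+221/55·τ²+-32/45·τ³=457/880

  seg 0: a=5 b=-1376/165 c=0 d=221/165
  seg 1: a=-2 b=-713/165 c=221/55 d=-32/45
  seg 2: a=2 b=97/165 c=-131/55 d=131/165
S(13/4) = 457/880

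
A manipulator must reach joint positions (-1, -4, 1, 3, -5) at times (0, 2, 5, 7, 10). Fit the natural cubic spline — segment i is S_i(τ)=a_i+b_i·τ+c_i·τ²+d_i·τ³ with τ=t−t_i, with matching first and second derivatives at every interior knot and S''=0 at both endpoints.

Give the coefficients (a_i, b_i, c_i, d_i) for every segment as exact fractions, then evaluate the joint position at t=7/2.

Δ: Δ0=-3/2, Δ1=5/3, Δ2=1, Δ3=-8/3
row 1: diag=10, rhs=19; c'=3/10, d'=19/10
row 2: denom=10−3·3/10=91/10; d'=(-4−3·19/10)/(91/10)=-97/91
row 3: denom=10−2·20/91=870/91; d'=(-22−2·-97/91)/(870/91)=-904/435
back: M3=-904/435
back: M2=-97/91−20/91·-904/435=-53/87
back: M1=19/10−3/10·-53/87=302/145
M: M0=0, M1=302/145, M2=-53/87, M3=-904/435, M4=0
seg 0: a=-1, c=M0/2=0, d=(M1−M0)/(6·2)=151/870, b=Δ0−h0·(2M0+M1)/6=-1909/870
seg 1: a=-4, c=M1/2=151/145, d=(M2−M1)/(6·3)=-1171/7830, b=Δ1−h1·(2M1+M2)/6=-97/870
seg 2: a=1, c=M2/2=-53/174, d=(M3−M2)/(6·2)=-71/580, b=Δ2−h2·(2M2+M3)/6=913/435
seg 3: a=3, c=M3/2=-452/435, d=(M4−M3)/(6·3)=452/3915, b=Δ3−h3·(2M3+M4)/6=-256/435
t_q=7/2 → seg 1, τ=3/2; S=-4+-97/870·τ+151/145·τ²+-1171/7830·τ³=-5403/2320

  seg 0: a=-1 b=-1909/870 c=0 d=151/870
  seg 1: a=-4 b=-97/870 c=151/145 d=-1171/7830
  seg 2: a=1 b=913/435 c=-53/174 d=-71/580
  seg 3: a=3 b=-256/435 c=-452/435 d=452/3915
S(7/2) = -5403/2320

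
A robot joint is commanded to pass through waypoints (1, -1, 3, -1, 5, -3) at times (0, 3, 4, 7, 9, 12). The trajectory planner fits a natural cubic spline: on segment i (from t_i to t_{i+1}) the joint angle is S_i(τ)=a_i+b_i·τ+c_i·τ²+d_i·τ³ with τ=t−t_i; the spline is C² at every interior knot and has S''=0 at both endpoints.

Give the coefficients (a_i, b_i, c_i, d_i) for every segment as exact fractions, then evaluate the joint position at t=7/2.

  seg 0: a=1 b=-314/111 c=0 d=80/333
  seg 1: a=-1 b=406/111 c=80/37 d=-202/111
  seg 2: a=3 b=280/111 c=-122/37 d=670/999
  seg 3: a=-1 b=94/111 c=304/111 d=-123/148
  seg 4: a=5 b=203/111 c=-499/222 d=499/1998
S(7/2) = 169/148

Δ: Δ0=-2/3, Δ1=4, Δ2=-4/3, Δ3=3, Δ4=-8/3
row 1: diag=8, rhs=28; c'=1/8, d'=7/2
row 2: denom=8−1·1/8=63/8; d'=(-32−1·7/2)/(63/8)=-284/63
row 3: denom=10−3·8/21=62/7; d'=(26−3·-284/63)/(62/7)=415/93
row 4: denom=10−2·7/31=296/31; d'=(-34−2·415/93)/(296/31)=-499/111
back: M4=-499/111
back: M3=415/93−7/31·-499/111=608/111
back: M2=-284/63−8/21·608/111=-244/37
back: M1=7/2−1/8·-244/37=160/37
M: M0=0, M1=160/37, M2=-244/37, M3=608/111, M4=-499/111, M5=0
seg 0: a=1, c=M0/2=0, d=(M1−M0)/(6·3)=80/333, b=Δ0−h0·(2M0+M1)/6=-314/111
seg 1: a=-1, c=M1/2=80/37, d=(M2−M1)/(6·1)=-202/111, b=Δ1−h1·(2M1+M2)/6=406/111
seg 2: a=3, c=M2/2=-122/37, d=(M3−M2)/(6·3)=670/999, b=Δ2−h2·(2M2+M3)/6=280/111
seg 3: a=-1, c=M3/2=304/111, d=(M4−M3)/(6·2)=-123/148, b=Δ3−h3·(2M3+M4)/6=94/111
seg 4: a=5, c=M4/2=-499/222, d=(M5−M4)/(6·3)=499/1998, b=Δ4−h4·(2M4+M5)/6=203/111
t_q=7/2 → seg 1, τ=1/2; S=-1+406/111·τ+80/37·τ²+-202/111·τ³=169/148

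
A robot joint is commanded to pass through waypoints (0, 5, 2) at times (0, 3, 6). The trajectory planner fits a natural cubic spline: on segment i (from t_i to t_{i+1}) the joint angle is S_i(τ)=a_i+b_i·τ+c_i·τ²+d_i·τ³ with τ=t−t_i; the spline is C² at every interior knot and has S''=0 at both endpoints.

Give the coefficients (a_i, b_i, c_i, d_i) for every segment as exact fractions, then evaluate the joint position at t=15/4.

Δ: Δ0=5/3, Δ1=-1
row 1: diag=12, rhs=-16; c'=1/4, d'=-4/3
back: M1=-4/3
M: M0=0, M1=-4/3, M2=0
seg 0: a=0, c=M0/2=0, d=(M1−M0)/(6·3)=-2/27, b=Δ0−h0·(2M0+M1)/6=7/3
seg 1: a=5, c=M1/2=-2/3, d=(M2−M1)/(6·3)=2/27, b=Δ1−h1·(2M1+M2)/6=1/3
t_q=15/4 → seg 1, τ=3/4; S=5+1/3·τ+-2/3·τ²+2/27·τ³=157/32

  seg 0: a=0 b=7/3 c=0 d=-2/27
  seg 1: a=5 b=1/3 c=-2/3 d=2/27
S(15/4) = 157/32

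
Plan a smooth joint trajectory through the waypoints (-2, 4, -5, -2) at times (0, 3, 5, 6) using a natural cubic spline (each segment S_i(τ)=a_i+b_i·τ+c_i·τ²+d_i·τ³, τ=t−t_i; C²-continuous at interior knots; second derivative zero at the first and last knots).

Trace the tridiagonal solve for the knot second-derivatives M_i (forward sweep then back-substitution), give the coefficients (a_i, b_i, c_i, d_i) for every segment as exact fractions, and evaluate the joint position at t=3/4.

Δ: Δ0=2, Δ1=-9/2, Δ2=3
row 1: diag=10, rhs=-39; c'=1/5, d'=-39/10
row 2: denom=6−2·1/5=28/5; d'=(45−2·-39/10)/(28/5)=66/7
back: M2=66/7
back: M1=-39/10−1/5·66/7=-81/14
M: M0=0, M1=-81/14, M2=66/7, M3=0
seg 0: a=-2, c=M0/2=0, d=(M1−M0)/(6·3)=-9/28, b=Δ0−h0·(2M0+M1)/6=137/28
seg 1: a=4, c=M1/2=-81/28, d=(M2−M1)/(6·2)=71/56, b=Δ1−h1·(2M1+M2)/6=-53/14
seg 2: a=-5, c=M2/2=33/7, d=(M3−M2)/(6·1)=-11/7, b=Δ2−h2·(2M2+M3)/6=-1/7
t_q=3/4 → seg 0, τ=3/4; S=-2+137/28·τ+0·τ²+-9/28·τ³=2749/1792

  seg 0: a=-2 b=137/28 c=0 d=-9/28
  seg 1: a=4 b=-53/14 c=-81/28 d=71/56
  seg 2: a=-5 b=-1/7 c=33/7 d=-11/7
S(3/4) = 2749/1792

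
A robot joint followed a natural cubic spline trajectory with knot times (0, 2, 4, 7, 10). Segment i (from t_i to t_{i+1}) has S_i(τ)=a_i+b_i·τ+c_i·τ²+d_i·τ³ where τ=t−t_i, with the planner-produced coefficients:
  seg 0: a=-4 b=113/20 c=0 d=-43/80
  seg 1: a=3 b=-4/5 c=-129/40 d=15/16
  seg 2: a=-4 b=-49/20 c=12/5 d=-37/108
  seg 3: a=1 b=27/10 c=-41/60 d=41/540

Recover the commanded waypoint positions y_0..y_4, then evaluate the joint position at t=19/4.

y_0 = S_0(0) = a_0 = -4
y_1 = S_1(0) = a_1 = 3
y_2 = S_2(0) = a_2 = -4
y_3 = S_3(0) = a_3 = 1
y_4 = S_3(3) = 5
t_q=19/4 is in segment 2 (τ=3/4); S_2(τ)=-5929/1280

y_0=-4 y_1=3 y_2=-4 y_3=1 y_4=5
S(19/4) = -5929/1280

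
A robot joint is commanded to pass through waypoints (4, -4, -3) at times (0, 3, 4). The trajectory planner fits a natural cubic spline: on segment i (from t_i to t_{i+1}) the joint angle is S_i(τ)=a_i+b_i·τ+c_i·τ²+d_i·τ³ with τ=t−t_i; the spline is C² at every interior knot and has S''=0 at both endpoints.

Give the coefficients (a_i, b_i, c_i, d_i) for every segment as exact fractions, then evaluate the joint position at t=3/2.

Δ: Δ0=-8/3, Δ1=1
row 1: diag=8, rhs=22; c'=1/8, d'=11/4
back: M1=11/4
M: M0=0, M1=11/4, M2=0
seg 0: a=4, c=M0/2=0, d=(M1−M0)/(6·3)=11/72, b=Δ0−h0·(2M0+M1)/6=-97/24
seg 1: a=-4, c=M1/2=11/8, d=(M2−M1)/(6·1)=-11/24, b=Δ1−h1·(2M1+M2)/6=1/12
t_q=3/2 → seg 0, τ=3/2; S=4+-97/24·τ+0·τ²+11/72·τ³=-99/64

  seg 0: a=4 b=-97/24 c=0 d=11/72
  seg 1: a=-4 b=1/12 c=11/8 d=-11/24
S(3/2) = -99/64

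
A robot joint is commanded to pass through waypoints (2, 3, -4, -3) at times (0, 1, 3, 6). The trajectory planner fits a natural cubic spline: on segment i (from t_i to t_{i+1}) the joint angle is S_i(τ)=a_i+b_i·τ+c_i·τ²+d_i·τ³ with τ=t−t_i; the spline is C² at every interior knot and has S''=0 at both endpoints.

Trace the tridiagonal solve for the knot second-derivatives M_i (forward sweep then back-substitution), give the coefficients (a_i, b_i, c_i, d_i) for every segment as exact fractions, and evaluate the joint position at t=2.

Δ: Δ0=1, Δ1=-7/2, Δ2=1/3
row 1: diag=6, rhs=-27; c'=1/3, d'=-9/2
row 2: denom=10−2·1/3=28/3; d'=(23−2·-9/2)/(28/3)=24/7
back: M2=24/7
back: M1=-9/2−1/3·24/7=-79/14
M: M0=0, M1=-79/14, M2=24/7, M3=0
seg 0: a=2, c=M0/2=0, d=(M1−M0)/(6·1)=-79/84, b=Δ0−h0·(2M0+M1)/6=163/84
seg 1: a=3, c=M1/2=-79/28, d=(M2−M1)/(6·2)=127/168, b=Δ1−h1·(2M1+M2)/6=-37/42
seg 2: a=-4, c=M2/2=12/7, d=(M3−M2)/(6·3)=-4/21, b=Δ2−h2·(2M2+M3)/6=-65/21
t_q=2 → seg 1, τ=1; S=3+-37/42·τ+-79/28·τ²+127/168·τ³=3/56

  seg 0: a=2 b=163/84 c=0 d=-79/84
  seg 1: a=3 b=-37/42 c=-79/28 d=127/168
  seg 2: a=-4 b=-65/21 c=12/7 d=-4/21
S(2) = 3/56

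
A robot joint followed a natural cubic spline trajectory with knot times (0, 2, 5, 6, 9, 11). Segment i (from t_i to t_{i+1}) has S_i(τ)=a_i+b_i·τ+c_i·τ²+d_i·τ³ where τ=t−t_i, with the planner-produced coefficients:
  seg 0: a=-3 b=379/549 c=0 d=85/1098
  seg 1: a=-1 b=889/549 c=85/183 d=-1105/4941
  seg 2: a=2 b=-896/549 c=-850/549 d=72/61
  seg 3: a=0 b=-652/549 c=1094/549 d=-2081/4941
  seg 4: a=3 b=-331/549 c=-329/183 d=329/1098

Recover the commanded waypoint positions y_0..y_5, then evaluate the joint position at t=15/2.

y_0 = S_0(0) = a_0 = -3
y_1 = S_1(0) = a_1 = -1
y_2 = S_2(0) = a_2 = 2
y_3 = S_3(0) = a_3 = 0
y_4 = S_4(0) = a_4 = 3
y_5 = S_4(2) = -3
t_q=15/2 is in segment 3 (τ=3/2); S_3(τ)=625/488

y_0=-3 y_1=-1 y_2=2 y_3=0 y_4=3 y_5=-3
S(15/2) = 625/488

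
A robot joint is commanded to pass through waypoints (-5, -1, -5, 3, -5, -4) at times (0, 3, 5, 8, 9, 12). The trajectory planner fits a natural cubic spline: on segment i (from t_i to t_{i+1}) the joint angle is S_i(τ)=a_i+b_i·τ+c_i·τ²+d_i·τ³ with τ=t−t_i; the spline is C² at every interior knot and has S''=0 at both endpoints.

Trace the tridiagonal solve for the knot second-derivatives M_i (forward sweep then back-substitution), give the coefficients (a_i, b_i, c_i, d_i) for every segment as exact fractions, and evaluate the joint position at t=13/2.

  seg 0: a=-5 b=2689/888 c=0 d=-1505/7992
  seg 1: a=-1 b=-913/444 c=-1505/888 d=255/296
  seg 2: a=-5 b=667/444 c=3085/888 d=-8221/7992
  seg 3: a=3 b=-4819/888 c=-214/37 d=2851/888
  seg 4: a=-5 b=-3269/444 c=1139/296 d=-1139/2664
S(13/2) = 3785/2368

Δ: Δ0=4/3, Δ1=-2, Δ2=8/3, Δ3=-8, Δ4=1/3
row 1: diag=10, rhs=-20; c'=1/5, d'=-2
row 2: denom=10−2·1/5=48/5; d'=(28−2·-2)/(48/5)=10/3
row 3: denom=8−3·5/16=113/16; d'=(-64−3·10/3)/(113/16)=-1184/113
row 4: denom=8−1·16/113=888/113; d'=(50−1·-1184/113)/(888/113)=1139/148
back: M4=1139/148
back: M3=-1184/113−16/113·1139/148=-428/37
back: M2=10/3−5/16·-428/37=3085/444
back: M1=-2−1/5·3085/444=-1505/444
M: M0=0, M1=-1505/444, M2=3085/444, M3=-428/37, M4=1139/148, M5=0
seg 0: a=-5, c=M0/2=0, d=(M1−M0)/(6·3)=-1505/7992, b=Δ0−h0·(2M0+M1)/6=2689/888
seg 1: a=-1, c=M1/2=-1505/888, d=(M2−M1)/(6·2)=255/296, b=Δ1−h1·(2M1+M2)/6=-913/444
seg 2: a=-5, c=M2/2=3085/888, d=(M3−M2)/(6·3)=-8221/7992, b=Δ2−h2·(2M2+M3)/6=667/444
seg 3: a=3, c=M3/2=-214/37, d=(M4−M3)/(6·1)=2851/888, b=Δ3−h3·(2M3+M4)/6=-4819/888
seg 4: a=-5, c=M4/2=1139/296, d=(M5−M4)/(6·3)=-1139/2664, b=Δ4−h4·(2M4+M5)/6=-3269/444
t_q=13/2 → seg 2, τ=3/2; S=-5+667/444·τ+3085/888·τ²+-8221/7992·τ³=3785/2368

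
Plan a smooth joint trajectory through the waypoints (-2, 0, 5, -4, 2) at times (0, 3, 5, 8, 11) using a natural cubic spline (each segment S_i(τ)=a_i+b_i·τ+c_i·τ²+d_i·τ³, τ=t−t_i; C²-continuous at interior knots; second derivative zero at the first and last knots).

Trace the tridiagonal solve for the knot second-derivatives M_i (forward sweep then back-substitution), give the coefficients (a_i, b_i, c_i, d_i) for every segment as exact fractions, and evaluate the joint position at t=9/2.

  seg 0: a=-2 b=-259/708 c=0 d=731/6372
  seg 1: a=0 b=967/354 c=731/708 d=-271/472
  seg 2: a=5 b=-5/177 c=-427/177 d=755/1593
  seg 3: a=-4 b=-302/177 c=328/177 d=-328/1593
S(9/2) = 16927/3776

Δ: Δ0=2/3, Δ1=5/2, Δ2=-3, Δ3=2
row 1: diag=10, rhs=11; c'=1/5, d'=11/10
row 2: denom=10−2·1/5=48/5; d'=(-33−2·11/10)/(48/5)=-11/3
row 3: denom=12−3·5/16=177/16; d'=(30−3·-11/3)/(177/16)=656/177
back: M3=656/177
back: M2=-11/3−5/16·656/177=-854/177
back: M1=11/10−1/5·-854/177=731/354
M: M0=0, M1=731/354, M2=-854/177, M3=656/177, M4=0
seg 0: a=-2, c=M0/2=0, d=(M1−M0)/(6·3)=731/6372, b=Δ0−h0·(2M0+M1)/6=-259/708
seg 1: a=0, c=M1/2=731/708, d=(M2−M1)/(6·2)=-271/472, b=Δ1−h1·(2M1+M2)/6=967/354
seg 2: a=5, c=M2/2=-427/177, d=(M3−M2)/(6·3)=755/1593, b=Δ2−h2·(2M2+M3)/6=-5/177
seg 3: a=-4, c=M3/2=328/177, d=(M4−M3)/(6·3)=-328/1593, b=Δ3−h3·(2M3+M4)/6=-302/177
t_q=9/2 → seg 1, τ=3/2; S=0+967/354·τ+731/708·τ²+-271/472·τ³=16927/3776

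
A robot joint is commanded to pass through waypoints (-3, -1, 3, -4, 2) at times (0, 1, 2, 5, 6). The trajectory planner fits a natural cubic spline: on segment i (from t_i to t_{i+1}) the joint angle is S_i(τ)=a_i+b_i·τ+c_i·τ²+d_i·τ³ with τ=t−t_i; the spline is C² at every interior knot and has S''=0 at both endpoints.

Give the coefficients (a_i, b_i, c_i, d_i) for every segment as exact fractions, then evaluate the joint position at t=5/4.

  seg 0: a=-3 b=715/636 c=0 d=557/636
  seg 1: a=-1 b=1193/318 c=557/212 d=-1513/636
  seg 2: a=3 b=1189/636 c=-239/53 d=659/636
  seg 3: a=-4 b=887/318 c=1021/212 d=-1021/636
S(5/4) = 881/13568

Δ: Δ0=2, Δ1=4, Δ2=-7/3, Δ3=6
row 1: diag=4, rhs=12; c'=1/4, d'=3
row 2: denom=8−1·1/4=31/4; d'=(-38−1·3)/(31/4)=-164/31
row 3: denom=8−3·12/31=212/31; d'=(50−3·-164/31)/(212/31)=1021/106
back: M3=1021/106
back: M2=-164/31−12/31·1021/106=-478/53
back: M1=3−1/4·-478/53=557/106
M: M0=0, M1=557/106, M2=-478/53, M3=1021/106, M4=0
seg 0: a=-3, c=M0/2=0, d=(M1−M0)/(6·1)=557/636, b=Δ0−h0·(2M0+M1)/6=715/636
seg 1: a=-1, c=M1/2=557/212, d=(M2−M1)/(6·1)=-1513/636, b=Δ1−h1·(2M1+M2)/6=1193/318
seg 2: a=3, c=M2/2=-239/53, d=(M3−M2)/(6·3)=659/636, b=Δ2−h2·(2M2+M3)/6=1189/636
seg 3: a=-4, c=M3/2=1021/212, d=(M4−M3)/(6·1)=-1021/636, b=Δ3−h3·(2M3+M4)/6=887/318
t_q=5/4 → seg 1, τ=1/4; S=-1+1193/318·τ+557/212·τ²+-1513/636·τ³=881/13568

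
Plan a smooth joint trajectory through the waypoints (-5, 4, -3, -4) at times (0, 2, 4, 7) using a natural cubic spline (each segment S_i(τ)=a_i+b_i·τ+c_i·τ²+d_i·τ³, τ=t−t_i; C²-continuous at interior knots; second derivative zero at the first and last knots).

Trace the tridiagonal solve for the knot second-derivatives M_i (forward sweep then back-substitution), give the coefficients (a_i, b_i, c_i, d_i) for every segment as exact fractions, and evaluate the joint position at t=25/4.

Δ: Δ0=9/2, Δ1=-7/2, Δ2=-1/3
row 1: diag=8, rhs=-48; c'=1/4, d'=-6
row 2: denom=10−2·1/4=19/2; d'=(19−2·-6)/(19/2)=62/19
back: M2=62/19
back: M1=-6−1/4·62/19=-259/38
M: M0=0, M1=-259/38, M2=62/19, M3=0
seg 0: a=-5, c=M0/2=0, d=(M1−M0)/(6·2)=-259/456, b=Δ0−h0·(2M0+M1)/6=386/57
seg 1: a=4, c=M1/2=-259/76, d=(M2−M1)/(6·2)=383/456, b=Δ1−h1·(2M1+M2)/6=-5/114
seg 2: a=-3, c=M2/2=31/19, d=(M3−M2)/(6·3)=-31/171, b=Δ2−h2·(2M2+M3)/6=-205/57
t_q=25/4 → seg 2, τ=9/4; S=-3+-205/57·τ+31/19·τ²+-31/171·τ³=-5955/1216

  seg 0: a=-5 b=386/57 c=0 d=-259/456
  seg 1: a=4 b=-5/114 c=-259/76 d=383/456
  seg 2: a=-3 b=-205/57 c=31/19 d=-31/171
S(25/4) = -5955/1216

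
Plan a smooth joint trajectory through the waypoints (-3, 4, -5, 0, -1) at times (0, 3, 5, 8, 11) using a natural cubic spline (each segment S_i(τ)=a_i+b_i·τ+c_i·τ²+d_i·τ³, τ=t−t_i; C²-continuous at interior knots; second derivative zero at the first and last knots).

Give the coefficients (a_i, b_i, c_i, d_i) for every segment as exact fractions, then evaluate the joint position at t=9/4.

  seg 0: a=-3 b=1163/236 c=0 d=-1837/6372
  seg 1: a=4 b=-337/118 c=-1837/708 d=1255/1416
  seg 2: a=-5 b=-460/177 c=482/177 d=-691/1593
  seg 3: a=0 b=359/177 c=-209/177 d=209/1593
S(9/4) = 72561/15104

Δ: Δ0=7/3, Δ1=-9/2, Δ2=5/3, Δ3=-1/3
row 1: diag=10, rhs=-41; c'=1/5, d'=-41/10
row 2: denom=10−2·1/5=48/5; d'=(37−2·-41/10)/(48/5)=113/24
row 3: denom=12−3·5/16=177/16; d'=(-12−3·113/24)/(177/16)=-418/177
back: M3=-418/177
back: M2=113/24−5/16·-418/177=964/177
back: M1=-41/10−1/5·964/177=-1837/354
M: M0=0, M1=-1837/354, M2=964/177, M3=-418/177, M4=0
seg 0: a=-3, c=M0/2=0, d=(M1−M0)/(6·3)=-1837/6372, b=Δ0−h0·(2M0+M1)/6=1163/236
seg 1: a=4, c=M1/2=-1837/708, d=(M2−M1)/(6·2)=1255/1416, b=Δ1−h1·(2M1+M2)/6=-337/118
seg 2: a=-5, c=M2/2=482/177, d=(M3−M2)/(6·3)=-691/1593, b=Δ2−h2·(2M2+M3)/6=-460/177
seg 3: a=0, c=M3/2=-209/177, d=(M4−M3)/(6·3)=209/1593, b=Δ3−h3·(2M3+M4)/6=359/177
t_q=9/4 → seg 0, τ=9/4; S=-3+1163/236·τ+0·τ²+-1837/6372·τ³=72561/15104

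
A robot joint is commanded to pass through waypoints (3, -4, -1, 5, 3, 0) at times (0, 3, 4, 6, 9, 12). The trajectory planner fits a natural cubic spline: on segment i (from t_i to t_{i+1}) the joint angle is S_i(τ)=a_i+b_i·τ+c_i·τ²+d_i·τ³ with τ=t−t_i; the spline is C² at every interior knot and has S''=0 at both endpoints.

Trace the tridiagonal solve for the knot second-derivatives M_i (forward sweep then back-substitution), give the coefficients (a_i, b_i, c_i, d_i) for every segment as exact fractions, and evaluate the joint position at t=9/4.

  seg 0: a=3 b=-2323/537 c=0 d=1070/4833
  seg 1: a=-4 b=887/537 c=1070/537 d=-346/537
  seg 2: a=-1 b=663/179 c=32/537 d=-221/1074
  seg 3: a=5 b=791/537 c=-631/537 d=248/1611
  seg 4: a=3 b=-763/537 c=113/537 d=-113/4833
S(9/4) = -24123/5728

Δ: Δ0=-7/3, Δ1=3, Δ2=3, Δ3=-2/3, Δ4=-1
row 1: diag=8, rhs=32; c'=1/8, d'=4
row 2: denom=6−1·1/8=47/8; d'=(0−1·4)/(47/8)=-32/47
row 3: denom=10−2·16/47=438/47; d'=(-22−2·-32/47)/(438/47)=-485/219
row 4: denom=12−3·47/146=1611/146; d'=(-2−3·-485/219)/(1611/146)=226/537
back: M4=226/537
back: M3=-485/219−47/146·226/537=-1262/537
back: M2=-32/47−16/47·-1262/537=64/537
back: M1=4−1/8·64/537=2140/537
M: M0=0, M1=2140/537, M2=64/537, M3=-1262/537, M4=226/537, M5=0
seg 0: a=3, c=M0/2=0, d=(M1−M0)/(6·3)=1070/4833, b=Δ0−h0·(2M0+M1)/6=-2323/537
seg 1: a=-4, c=M1/2=1070/537, d=(M2−M1)/(6·1)=-346/537, b=Δ1−h1·(2M1+M2)/6=887/537
seg 2: a=-1, c=M2/2=32/537, d=(M3−M2)/(6·2)=-221/1074, b=Δ2−h2·(2M2+M3)/6=663/179
seg 3: a=5, c=M3/2=-631/537, d=(M4−M3)/(6·3)=248/1611, b=Δ3−h3·(2M3+M4)/6=791/537
seg 4: a=3, c=M4/2=113/537, d=(M5−M4)/(6·3)=-113/4833, b=Δ4−h4·(2M4+M5)/6=-763/537
t_q=9/4 → seg 0, τ=9/4; S=3+-2323/537·τ+0·τ²+1070/4833·τ³=-24123/5728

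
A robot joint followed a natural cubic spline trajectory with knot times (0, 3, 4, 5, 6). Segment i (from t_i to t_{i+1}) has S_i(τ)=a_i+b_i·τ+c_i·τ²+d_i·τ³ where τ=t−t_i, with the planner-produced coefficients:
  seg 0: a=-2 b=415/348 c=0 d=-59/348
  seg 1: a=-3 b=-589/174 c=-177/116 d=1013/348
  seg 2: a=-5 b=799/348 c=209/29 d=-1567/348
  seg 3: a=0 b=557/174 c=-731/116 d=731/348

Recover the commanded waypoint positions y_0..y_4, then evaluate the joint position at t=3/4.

y_0 = S_0(0) = a_0 = -2
y_1 = S_1(0) = a_1 = -3
y_2 = S_2(0) = a_2 = -5
y_3 = S_3(0) = a_3 = 0
y_4 = S_3(1) = -1
t_q=3/4 is in segment 0 (τ=3/4); S_0(τ)=-8739/7424

y_0=-2 y_1=-3 y_2=-5 y_3=0 y_4=-1
S(3/4) = -8739/7424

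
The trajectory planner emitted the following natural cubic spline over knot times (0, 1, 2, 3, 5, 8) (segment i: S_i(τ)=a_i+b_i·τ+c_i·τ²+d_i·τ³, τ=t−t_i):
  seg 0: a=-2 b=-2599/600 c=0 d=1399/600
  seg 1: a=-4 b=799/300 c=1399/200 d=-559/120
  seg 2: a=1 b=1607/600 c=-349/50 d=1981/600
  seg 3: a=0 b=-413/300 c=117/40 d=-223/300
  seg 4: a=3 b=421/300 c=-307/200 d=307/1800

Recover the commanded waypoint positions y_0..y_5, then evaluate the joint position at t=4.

y_0=-2 y_1=-4 y_2=1 y_3=0 y_4=3 y_5=-2
S(4) = 161/200

y_0 = S_0(0) = a_0 = -2
y_1 = S_1(0) = a_1 = -4
y_2 = S_2(0) = a_2 = 1
y_3 = S_3(0) = a_3 = 0
y_4 = S_4(0) = a_4 = 3
y_5 = S_4(3) = -2
t_q=4 is in segment 3 (τ=1); S_3(τ)=161/200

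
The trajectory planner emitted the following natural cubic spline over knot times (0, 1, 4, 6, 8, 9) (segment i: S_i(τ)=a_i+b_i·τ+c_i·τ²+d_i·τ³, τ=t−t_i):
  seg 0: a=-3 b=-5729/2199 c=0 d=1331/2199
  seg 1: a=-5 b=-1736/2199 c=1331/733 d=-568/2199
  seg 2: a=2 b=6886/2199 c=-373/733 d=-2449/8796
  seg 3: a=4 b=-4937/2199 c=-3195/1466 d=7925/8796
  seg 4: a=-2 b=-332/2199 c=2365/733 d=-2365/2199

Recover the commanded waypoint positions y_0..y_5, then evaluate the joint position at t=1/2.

y_0 = S_0(0) = a_0 = -3
y_1 = S_1(0) = a_1 = -5
y_2 = S_2(0) = a_2 = 2
y_3 = S_3(0) = a_3 = 4
y_4 = S_4(0) = a_4 = -2
y_5 = S_4(1) = 0
t_q=1/2 is in segment 0 (τ=1/2); S_0(τ)=-24787/5864

y_0=-3 y_1=-5 y_2=2 y_3=4 y_4=-2 y_5=0
S(1/2) = -24787/5864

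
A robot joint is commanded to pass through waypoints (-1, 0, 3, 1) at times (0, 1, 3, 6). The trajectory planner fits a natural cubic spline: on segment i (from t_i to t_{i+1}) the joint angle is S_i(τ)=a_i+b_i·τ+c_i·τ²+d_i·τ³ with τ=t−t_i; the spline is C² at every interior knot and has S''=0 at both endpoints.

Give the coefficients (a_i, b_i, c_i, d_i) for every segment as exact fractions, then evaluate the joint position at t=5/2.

  seg 0: a=-1 b=5/6 c=0 d=1/6
  seg 1: a=0 b=4/3 c=1/2 d=-5/24
  seg 2: a=3 b=5/6 c=-3/4 d=1/12
S(5/2) = 155/64

Δ: Δ0=1, Δ1=3/2, Δ2=-2/3
row 1: diag=6, rhs=3; c'=1/3, d'=1/2
row 2: denom=10−2·1/3=28/3; d'=(-13−2·1/2)/(28/3)=-3/2
back: M2=-3/2
back: M1=1/2−1/3·-3/2=1
M: M0=0, M1=1, M2=-3/2, M3=0
seg 0: a=-1, c=M0/2=0, d=(M1−M0)/(6·1)=1/6, b=Δ0−h0·(2M0+M1)/6=5/6
seg 1: a=0, c=M1/2=1/2, d=(M2−M1)/(6·2)=-5/24, b=Δ1−h1·(2M1+M2)/6=4/3
seg 2: a=3, c=M2/2=-3/4, d=(M3−M2)/(6·3)=1/12, b=Δ2−h2·(2M2+M3)/6=5/6
t_q=5/2 → seg 1, τ=3/2; S=0+4/3·τ+1/2·τ²+-5/24·τ³=155/64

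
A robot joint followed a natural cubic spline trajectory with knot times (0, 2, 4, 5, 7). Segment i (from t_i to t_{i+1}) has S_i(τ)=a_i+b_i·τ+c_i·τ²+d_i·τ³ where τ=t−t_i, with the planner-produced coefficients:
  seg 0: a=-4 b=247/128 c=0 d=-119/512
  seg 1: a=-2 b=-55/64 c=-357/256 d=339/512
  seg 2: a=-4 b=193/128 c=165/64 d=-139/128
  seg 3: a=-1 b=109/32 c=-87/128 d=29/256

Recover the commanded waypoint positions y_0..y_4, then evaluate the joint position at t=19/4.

y_0 = S_0(0) = a_0 = -4
y_1 = S_1(0) = a_1 = -2
y_2 = S_2(0) = a_2 = -4
y_3 = S_3(0) = a_3 = -1
y_4 = S_3(2) = 4
t_q=19/4 is in segment 2 (τ=3/4); S_2(τ)=-15377/8192

y_0=-4 y_1=-2 y_2=-4 y_3=-1 y_4=4
S(19/4) = -15377/8192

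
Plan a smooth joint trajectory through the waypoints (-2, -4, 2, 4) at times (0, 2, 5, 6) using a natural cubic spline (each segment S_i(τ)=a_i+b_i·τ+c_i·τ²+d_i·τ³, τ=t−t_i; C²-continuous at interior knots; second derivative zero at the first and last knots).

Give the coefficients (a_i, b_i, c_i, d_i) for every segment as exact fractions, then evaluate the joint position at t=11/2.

Δ: Δ0=-1, Δ1=2, Δ2=2
row 1: diag=10, rhs=18; c'=3/10, d'=9/5
row 2: denom=8−3·3/10=71/10; d'=(0−3·9/5)/(71/10)=-54/71
back: M2=-54/71
back: M1=9/5−3/10·-54/71=144/71
M: M0=0, M1=144/71, M2=-54/71, M3=0
seg 0: a=-2, c=M0/2=0, d=(M1−M0)/(6·2)=12/71, b=Δ0−h0·(2M0+M1)/6=-119/71
seg 1: a=-4, c=M1/2=72/71, d=(M2−M1)/(6·3)=-11/71, b=Δ1−h1·(2M1+M2)/6=25/71
seg 2: a=2, c=M2/2=-27/71, d=(M3−M2)/(6·1)=9/71, b=Δ2−h2·(2M2+M3)/6=160/71
t_q=11/2 → seg 2, τ=1/2; S=2+160/71·τ+-27/71·τ²+9/71·τ³=1731/568

  seg 0: a=-2 b=-119/71 c=0 d=12/71
  seg 1: a=-4 b=25/71 c=72/71 d=-11/71
  seg 2: a=2 b=160/71 c=-27/71 d=9/71
S(11/2) = 1731/568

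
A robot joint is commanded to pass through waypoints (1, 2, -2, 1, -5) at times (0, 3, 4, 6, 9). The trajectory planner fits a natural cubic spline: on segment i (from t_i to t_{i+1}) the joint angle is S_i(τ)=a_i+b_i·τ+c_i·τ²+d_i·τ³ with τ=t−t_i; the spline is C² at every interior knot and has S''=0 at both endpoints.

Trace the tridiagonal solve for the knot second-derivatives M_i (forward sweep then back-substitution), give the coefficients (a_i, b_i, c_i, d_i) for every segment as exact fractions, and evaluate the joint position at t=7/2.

  seg 0: a=1 b=530/219 c=0 d=-457/1971
  seg 1: a=2 b=-841/219 c=-457/219 d=422/219
  seg 2: a=-2 b=-163/73 c=809/219 d=-1601/1752
  seg 3: a=1 b=691/438 c=-1567/876 d=1567/7884
S(7/2) = -44/219

Δ: Δ0=1/3, Δ1=-4, Δ2=3/2, Δ3=-2
row 1: diag=8, rhs=-26; c'=1/8, d'=-13/4
row 2: denom=6−1·1/8=47/8; d'=(33−1·-13/4)/(47/8)=290/47
row 3: denom=10−2·16/47=438/47; d'=(-21−2·290/47)/(438/47)=-1567/438
back: M3=-1567/438
back: M2=290/47−16/47·-1567/438=1618/219
back: M1=-13/4−1/8·1618/219=-914/219
M: M0=0, M1=-914/219, M2=1618/219, M3=-1567/438, M4=0
seg 0: a=1, c=M0/2=0, d=(M1−M0)/(6·3)=-457/1971, b=Δ0−h0·(2M0+M1)/6=530/219
seg 1: a=2, c=M1/2=-457/219, d=(M2−M1)/(6·1)=422/219, b=Δ1−h1·(2M1+M2)/6=-841/219
seg 2: a=-2, c=M2/2=809/219, d=(M3−M2)/(6·2)=-1601/1752, b=Δ2−h2·(2M2+M3)/6=-163/73
seg 3: a=1, c=M3/2=-1567/876, d=(M4−M3)/(6·3)=1567/7884, b=Δ3−h3·(2M3+M4)/6=691/438
t_q=7/2 → seg 1, τ=1/2; S=2+-841/219·τ+-457/219·τ²+422/219·τ³=-44/219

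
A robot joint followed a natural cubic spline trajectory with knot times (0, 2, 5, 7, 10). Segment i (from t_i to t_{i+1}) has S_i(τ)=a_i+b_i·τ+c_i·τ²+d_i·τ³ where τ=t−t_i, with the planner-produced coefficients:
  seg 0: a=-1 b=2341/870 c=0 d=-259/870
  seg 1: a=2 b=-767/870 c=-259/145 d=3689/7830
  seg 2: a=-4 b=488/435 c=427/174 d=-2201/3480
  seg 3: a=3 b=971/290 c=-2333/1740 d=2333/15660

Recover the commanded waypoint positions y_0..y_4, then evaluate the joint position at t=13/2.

y_0 = S_0(0) = a_0 = -1
y_1 = S_1(0) = a_1 = 2
y_2 = S_2(0) = a_2 = -4
y_3 = S_3(0) = a_3 = 3
y_4 = S_3(3) = 5
t_q=13/2 is in segment 2 (τ=3/2); S_2(τ)=9927/9280

y_0=-1 y_1=2 y_2=-4 y_3=3 y_4=5
S(13/2) = 9927/9280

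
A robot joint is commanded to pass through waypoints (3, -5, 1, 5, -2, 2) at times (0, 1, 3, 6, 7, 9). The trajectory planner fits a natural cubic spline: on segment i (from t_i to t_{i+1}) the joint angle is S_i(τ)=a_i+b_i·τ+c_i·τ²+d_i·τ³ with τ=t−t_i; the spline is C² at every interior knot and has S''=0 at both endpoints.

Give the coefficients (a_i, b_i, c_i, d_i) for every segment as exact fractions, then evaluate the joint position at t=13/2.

Δ: Δ0=-8, Δ1=3, Δ2=4/3, Δ3=-7, Δ4=2
row 1: diag=6, rhs=66; c'=1/3, d'=11
row 2: denom=10−2·1/3=28/3; d'=(-10−2·11)/(28/3)=-24/7
row 3: denom=8−3·9/28=197/28; d'=(-50−3·-24/7)/(197/28)=-1112/197
row 4: denom=6−1·28/197=1154/197; d'=(54−1·-1112/197)/(1154/197)=5875/577
back: M4=5875/577
back: M3=-1112/197−28/197·5875/577=-4092/577
back: M2=-24/7−9/28·-4092/577=-663/577
back: M1=11−1/3·-663/577=6568/577
M: M0=0, M1=6568/577, M2=-663/577, M3=-4092/577, M4=5875/577, M5=0
seg 0: a=3, c=M0/2=0, d=(M1−M0)/(6·1)=3284/1731, b=Δ0−h0·(2M0+M1)/6=-17132/1731
seg 1: a=-5, c=M1/2=3284/577, d=(M2−M1)/(6·2)=-7231/6924, b=Δ1−h1·(2M1+M2)/6=-7280/1731
seg 2: a=1, c=M2/2=-663/1154, d=(M3−M2)/(6·3)=-381/1154, b=Δ2−h2·(2M2+M3)/6=10435/1731
seg 3: a=5, c=M3/2=-2046/577, d=(M4−M3)/(6·1)=9967/3462, b=Δ3−h3·(2M3+M4)/6=-21925/3462
seg 4: a=-2, c=M4/2=5875/1154, d=(M5−M4)/(6·2)=-5875/6924, b=Δ4−h4·(2M4+M5)/6=-8288/1731
t_q=13/2 → seg 3, τ=1/2; S=5+-21925/3462·τ+-2046/577·τ²+9967/3462·τ³=12065/9232

  seg 0: a=3 b=-17132/1731 c=0 d=3284/1731
  seg 1: a=-5 b=-7280/1731 c=3284/577 d=-7231/6924
  seg 2: a=1 b=10435/1731 c=-663/1154 d=-381/1154
  seg 3: a=5 b=-21925/3462 c=-2046/577 d=9967/3462
  seg 4: a=-2 b=-8288/1731 c=5875/1154 d=-5875/6924
S(13/2) = 12065/9232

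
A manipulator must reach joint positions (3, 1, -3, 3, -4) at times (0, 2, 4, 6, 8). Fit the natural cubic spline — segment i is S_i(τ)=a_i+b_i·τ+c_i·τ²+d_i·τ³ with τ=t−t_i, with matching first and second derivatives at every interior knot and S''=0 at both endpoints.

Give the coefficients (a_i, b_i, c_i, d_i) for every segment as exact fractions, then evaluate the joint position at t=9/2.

  seg 0: a=3 b=-29/112 c=0 d=-83/448
  seg 1: a=1 b=-139/56 c=-249/224 d=303/448
  seg 2: a=-3 b=19/16 c=165/56 d=-457/448
  seg 3: a=3 b=41/56 c=-711/224 d=237/448
S(9/2) = -6441/3584

Δ: Δ0=-1, Δ1=-2, Δ2=3, Δ3=-7/2
row 1: diag=8, rhs=-6; c'=1/4, d'=-3/4
row 2: denom=8−2·1/4=15/2; d'=(30−2·-3/4)/(15/2)=21/5
row 3: denom=8−2·4/15=112/15; d'=(-39−2·21/5)/(112/15)=-711/112
back: M3=-711/112
back: M2=21/5−4/15·-711/112=165/28
back: M1=-3/4−1/4·165/28=-249/112
M: M0=0, M1=-249/112, M2=165/28, M3=-711/112, M4=0
seg 0: a=3, c=M0/2=0, d=(M1−M0)/(6·2)=-83/448, b=Δ0−h0·(2M0+M1)/6=-29/112
seg 1: a=1, c=M1/2=-249/224, d=(M2−M1)/(6·2)=303/448, b=Δ1−h1·(2M1+M2)/6=-139/56
seg 2: a=-3, c=M2/2=165/56, d=(M3−M2)/(6·2)=-457/448, b=Δ2−h2·(2M2+M3)/6=19/16
seg 3: a=3, c=M3/2=-711/224, d=(M4−M3)/(6·2)=237/448, b=Δ3−h3·(2M3+M4)/6=41/56
t_q=9/2 → seg 2, τ=1/2; S=-3+19/16·τ+165/56·τ²+-457/448·τ³=-6441/3584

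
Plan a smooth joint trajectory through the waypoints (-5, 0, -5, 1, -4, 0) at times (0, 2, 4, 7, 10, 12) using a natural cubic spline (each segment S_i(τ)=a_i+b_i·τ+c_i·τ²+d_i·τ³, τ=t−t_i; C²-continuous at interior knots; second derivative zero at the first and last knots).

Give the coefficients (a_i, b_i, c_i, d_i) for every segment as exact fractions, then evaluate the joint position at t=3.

Δ: Δ0=5/2, Δ1=-5/2, Δ2=2, Δ3=-5/3, Δ4=2
row 1: diag=8, rhs=-30; c'=1/4, d'=-15/4
row 2: denom=10−2·1/4=19/2; d'=(27−2·-15/4)/(19/2)=69/19
row 3: denom=12−3·6/19=210/19; d'=(-22−3·69/19)/(210/19)=-125/42
row 4: denom=10−3·19/70=643/70; d'=(22−3·-125/42)/(643/70)=2165/643
back: M4=2165/643
back: M3=-125/42−19/70·2165/643=-7504/1929
back: M2=69/19−6/19·-7504/1929=3125/643
back: M1=-15/4−1/4·3125/643=-6385/1286
M: M0=0, M1=-6385/1286, M2=3125/643, M3=-7504/1929, M4=2165/643, M5=0
seg 0: a=-5, c=M0/2=0, d=(M1−M0)/(6·2)=-6385/15432, b=Δ0−h0·(2M0+M1)/6=8015/1929
seg 1: a=0, c=M1/2=-6385/2572, d=(M2−M1)/(6·2)=12635/15432, b=Δ1−h1·(2M1+M2)/6=-3125/3858
seg 2: a=-5, c=M2/2=3125/1286, d=(M3−M2)/(6·3)=-16879/34722, b=Δ2−h2·(2M2+M3)/6=-1765/1929
seg 3: a=1, c=M3/2=-3752/1929, d=(M4−M3)/(6·3)=13999/34722, b=Δ3−h3·(2M3+M4)/6=2083/3858
seg 4: a=-4, c=M4/2=2165/1286, d=(M5−M4)/(6·2)=-2165/7716, b=Δ4−h4·(2M4+M5)/6=-472/1929
t_q=3 → seg 1, τ=1; S=0+-3125/3858·τ+-6385/2572·τ²+12635/15432·τ³=-12725/5144

  seg 0: a=-5 b=8015/1929 c=0 d=-6385/15432
  seg 1: a=0 b=-3125/3858 c=-6385/2572 d=12635/15432
  seg 2: a=-5 b=-1765/1929 c=3125/1286 d=-16879/34722
  seg 3: a=1 b=2083/3858 c=-3752/1929 d=13999/34722
  seg 4: a=-4 b=-472/1929 c=2165/1286 d=-2165/7716
S(3) = -12725/5144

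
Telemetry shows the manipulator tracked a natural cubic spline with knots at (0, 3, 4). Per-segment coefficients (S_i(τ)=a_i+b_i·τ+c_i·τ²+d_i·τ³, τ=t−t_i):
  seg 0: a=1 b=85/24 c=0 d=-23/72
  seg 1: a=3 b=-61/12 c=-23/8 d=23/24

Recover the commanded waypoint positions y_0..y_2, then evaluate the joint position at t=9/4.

y_0 = S_0(0) = a_0 = 1
y_1 = S_1(0) = a_1 = 3
y_2 = S_1(1) = -4
t_q=9/4 is in segment 0 (τ=9/4); S_0(τ)=2729/512

y_0=1 y_1=3 y_2=-4
S(9/4) = 2729/512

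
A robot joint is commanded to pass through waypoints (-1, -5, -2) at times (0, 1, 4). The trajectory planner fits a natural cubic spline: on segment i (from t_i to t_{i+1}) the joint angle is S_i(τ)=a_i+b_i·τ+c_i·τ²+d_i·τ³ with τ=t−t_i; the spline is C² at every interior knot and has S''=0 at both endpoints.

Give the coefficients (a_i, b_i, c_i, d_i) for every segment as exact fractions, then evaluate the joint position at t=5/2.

  seg 0: a=-1 b=-37/8 c=0 d=5/8
  seg 1: a=-5 b=-11/4 c=15/8 d=-5/24
S(5/2) = -359/64

Δ: Δ0=-4, Δ1=1
row 1: diag=8, rhs=30; c'=3/8, d'=15/4
back: M1=15/4
M: M0=0, M1=15/4, M2=0
seg 0: a=-1, c=M0/2=0, d=(M1−M0)/(6·1)=5/8, b=Δ0−h0·(2M0+M1)/6=-37/8
seg 1: a=-5, c=M1/2=15/8, d=(M2−M1)/(6·3)=-5/24, b=Δ1−h1·(2M1+M2)/6=-11/4
t_q=5/2 → seg 1, τ=3/2; S=-5+-11/4·τ+15/8·τ²+-5/24·τ³=-359/64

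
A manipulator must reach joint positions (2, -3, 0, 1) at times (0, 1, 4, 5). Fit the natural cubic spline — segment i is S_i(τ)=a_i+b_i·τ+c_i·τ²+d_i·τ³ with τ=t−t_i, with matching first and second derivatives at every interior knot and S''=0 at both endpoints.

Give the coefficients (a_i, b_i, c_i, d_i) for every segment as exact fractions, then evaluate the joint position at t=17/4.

Δ: Δ0=-5, Δ1=1, Δ2=1
row 1: diag=8, rhs=36; c'=3/8, d'=9/2
row 2: denom=8−3·3/8=55/8; d'=(0−3·9/2)/(55/8)=-108/55
back: M2=-108/55
back: M1=9/2−3/8·-108/55=288/55
M: M0=0, M1=288/55, M2=-108/55, M3=0
seg 0: a=2, c=M0/2=0, d=(M1−M0)/(6·1)=48/55, b=Δ0−h0·(2M0+M1)/6=-323/55
seg 1: a=-3, c=M1/2=144/55, d=(M2−M1)/(6·3)=-2/5, b=Δ1−h1·(2M1+M2)/6=-179/55
seg 2: a=0, c=M2/2=-54/55, d=(M3−M2)/(6·1)=18/55, b=Δ2−h2·(2M2+M3)/6=91/55
t_q=17/4 → seg 2, τ=1/4; S=0+91/55·τ+-54/55·τ²+18/55·τ³=629/1760

  seg 0: a=2 b=-323/55 c=0 d=48/55
  seg 1: a=-3 b=-179/55 c=144/55 d=-2/5
  seg 2: a=0 b=91/55 c=-54/55 d=18/55
S(17/4) = 629/1760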